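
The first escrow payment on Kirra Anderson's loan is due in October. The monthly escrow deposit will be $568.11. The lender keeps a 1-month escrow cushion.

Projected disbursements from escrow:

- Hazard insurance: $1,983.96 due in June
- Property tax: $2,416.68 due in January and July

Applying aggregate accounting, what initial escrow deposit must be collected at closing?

$1,704.33

Cushion = 1 × $568.11 = $568.11
Trial balance (start $0, +$568.11 each month, − disbursements):
  Oct: +$568.11 → $568.11
  Nov: +$568.11 → $1,136.22
  Dec: +$568.11 → $1,704.33
  Jan: +$568.11 − $2,416.68 → -$144.24
  Feb: +$568.11 → $423.87
  Mar: +$568.11 → $991.98
  Apr: +$568.11 → $1,560.09
  May: +$568.11 → $2,128.20
  Jun: +$568.11 − $1,983.96 → $712.35
  Jul: +$568.11 − $2,416.68 → -$1,136.22
  Aug: +$568.11 → -$568.11
  Sep: +$568.11 → $0.00
Lowest trial balance = -$1,136.22 (Jul)
Initial deposit = cushion − low point = $568.11 − (-$1,136.22) = $1,704.33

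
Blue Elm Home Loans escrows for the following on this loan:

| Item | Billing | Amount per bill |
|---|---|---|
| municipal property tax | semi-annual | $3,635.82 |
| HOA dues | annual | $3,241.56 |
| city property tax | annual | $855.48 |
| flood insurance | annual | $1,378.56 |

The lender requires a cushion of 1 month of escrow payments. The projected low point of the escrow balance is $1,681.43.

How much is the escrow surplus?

Municipal property tax — $3,635.82 × 2 = $7,271.64 per year
HOA dues — $3,241.56 per year
City property tax — $855.48 per year
Flood insurance — $1,378.56 per year
Total annual escrow = $7,271.64 + $3,241.56 + $855.48 + $1,378.56 = $12,747.24
Base monthly escrow = $12,747.24 / 12 = $1,062.27
Required reserve = 1 × $1,062.27 = $1,062.27
Excess over cushion: $1,681.43 − $1,062.27 = $619.16

$619.16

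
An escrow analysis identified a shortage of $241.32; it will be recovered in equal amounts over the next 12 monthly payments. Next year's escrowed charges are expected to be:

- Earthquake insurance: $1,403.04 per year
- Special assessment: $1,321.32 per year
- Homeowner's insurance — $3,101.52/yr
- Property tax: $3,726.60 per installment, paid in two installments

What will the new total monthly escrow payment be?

Earthquake insurance: $1,403.04/yr
Special assessment: $1,321.32/yr
Homeowner's insurance: $3,101.52/yr
Property tax: $3,726.60 × 2 = $7,453.20/yr
Yearly total = $13,279.08
Per month = $13,279.08 ÷ 12 = $1,106.59
Monthly shortage recovery: $241.32 / 12 = $20.11
Adjusted monthly = $1,106.59 + $20.11 = $1,126.70

$1,126.70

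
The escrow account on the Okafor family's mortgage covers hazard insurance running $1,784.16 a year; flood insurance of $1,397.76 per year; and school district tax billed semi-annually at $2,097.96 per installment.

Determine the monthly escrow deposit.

$614.82

Hazard insurance: $1,784.16 annually
Flood insurance: $1,397.76 annually
School district tax: $2,097.96 × 2 = $4,195.92 annually
Yearly total = $1,784.16 + $1,397.76 + $4,195.92 = $7,377.84
Per month = $7,377.84 ÷ 12 = $614.82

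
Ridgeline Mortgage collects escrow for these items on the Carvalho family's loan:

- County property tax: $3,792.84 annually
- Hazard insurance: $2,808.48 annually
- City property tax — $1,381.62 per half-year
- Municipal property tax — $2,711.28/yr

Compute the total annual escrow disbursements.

$12,075.84

County property tax: $3,792.84 annually
Hazard insurance: $2,808.48 annually
City property tax: $1,381.62 × 2 = $2,763.24 annually
Municipal property tax: $2,711.28 annually
Total per year = $12,075.84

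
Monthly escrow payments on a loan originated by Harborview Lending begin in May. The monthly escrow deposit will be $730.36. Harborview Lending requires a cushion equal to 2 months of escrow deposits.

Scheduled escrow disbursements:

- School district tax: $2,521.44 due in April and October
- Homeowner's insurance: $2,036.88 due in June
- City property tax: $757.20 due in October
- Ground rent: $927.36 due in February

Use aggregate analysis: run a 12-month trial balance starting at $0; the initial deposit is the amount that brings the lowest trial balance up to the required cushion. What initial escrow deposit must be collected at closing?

$2,394.08

Cushion = 2 × $730.36 = $1,460.72
Trial balance (start $0, +$730.36 each month, − disbursements):
  May: +$730.36 → $730.36
  Jun: +$730.36 − $2,036.88 → -$576.16
  Jul: +$730.36 → $154.20
  Aug: +$730.36 → $884.56
  Sep: +$730.36 → $1,614.92
  Oct: +$730.36 − $3,278.64 → -$933.36
  Nov: +$730.36 → -$203.00
  Dec: +$730.36 → $527.36
  Jan: +$730.36 → $1,257.72
  Feb: +$730.36 − $927.36 → $1,060.72
  Mar: +$730.36 → $1,791.08
  Apr: +$730.36 − $2,521.44 → $0.00
Lowest trial balance = -$933.36 (Oct)
Initial deposit = cushion − low point = $1,460.72 − (-$933.36) = $2,394.08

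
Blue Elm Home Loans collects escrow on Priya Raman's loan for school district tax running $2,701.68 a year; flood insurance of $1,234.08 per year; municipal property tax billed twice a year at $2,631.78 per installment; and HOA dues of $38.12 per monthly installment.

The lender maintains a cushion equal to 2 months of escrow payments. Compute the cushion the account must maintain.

$1,609.46

School district tax = $2,701.68 annually
Flood insurance = $1,234.08 annually
Municipal property tax = $2,631.78 × 2 = $5,263.56 annually
HOA dues = $38.12 × 12 = $457.44 annually
Annual escrow total = $2,701.68 + $1,234.08 + $5,263.56 + $457.44 = $9,656.76
Per month = $9,656.76 / 12 = $804.73
Cushion = 2 × $804.73 = $1,609.46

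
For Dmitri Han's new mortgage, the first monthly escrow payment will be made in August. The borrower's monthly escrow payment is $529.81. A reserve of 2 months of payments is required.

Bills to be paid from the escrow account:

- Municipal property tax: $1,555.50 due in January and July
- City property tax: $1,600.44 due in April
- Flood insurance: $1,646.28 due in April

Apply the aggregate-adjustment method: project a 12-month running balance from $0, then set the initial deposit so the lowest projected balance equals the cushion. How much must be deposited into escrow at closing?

$1,093.55

Cushion = 2 × $529.81 = $1,059.62
Trial balance (start $0, +$529.81 each month, − disbursements):
  Aug: +$529.81 → $529.81
  Sep: +$529.81 → $1,059.62
  Oct: +$529.81 → $1,589.43
  Nov: +$529.81 → $2,119.24
  Dec: +$529.81 → $2,649.05
  Jan: +$529.81 − $1,555.50 → $1,623.36
  Feb: +$529.81 → $2,153.17
  Mar: +$529.81 → $2,682.98
  Apr: +$529.81 − $3,246.72 → -$33.93
  May: +$529.81 → $495.88
  Jun: +$529.81 → $1,025.69
  Jul: +$529.81 − $1,555.50 → $0.00
Lowest trial balance = -$33.93 (Apr)
Initial deposit = cushion − low point = $1,059.62 − (-$33.93) = $1,093.55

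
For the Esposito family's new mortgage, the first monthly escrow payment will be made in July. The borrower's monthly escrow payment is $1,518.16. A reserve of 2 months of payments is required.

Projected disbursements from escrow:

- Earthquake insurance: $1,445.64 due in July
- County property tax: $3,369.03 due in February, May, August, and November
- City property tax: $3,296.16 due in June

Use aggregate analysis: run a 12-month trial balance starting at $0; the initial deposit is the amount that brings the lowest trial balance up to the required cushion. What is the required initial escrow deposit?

Cushion = 2 × $1,518.16 = $3,036.32
Trial balance (start $0, +$1,518.16 each month, − disbursements):
  Jul: +$1,518.16 − $1,445.64 → $72.52
  Aug: +$1,518.16 − $3,369.03 → -$1,778.35
  Sep: +$1,518.16 → -$260.19
  Oct: +$1,518.16 → $1,257.97
  Nov: +$1,518.16 − $3,369.03 → -$592.90
  Dec: +$1,518.16 → $925.26
  Jan: +$1,518.16 → $2,443.42
  Feb: +$1,518.16 − $3,369.03 → $592.55
  Mar: +$1,518.16 → $2,110.71
  Apr: +$1,518.16 → $3,628.87
  May: +$1,518.16 − $3,369.03 → $1,778.00
  Jun: +$1,518.16 − $3,296.16 → $0.00
Lowest trial balance = -$1,778.35 (Aug)
Initial deposit = cushion − low point = $3,036.32 − (-$1,778.35) = $4,814.67

$4,814.67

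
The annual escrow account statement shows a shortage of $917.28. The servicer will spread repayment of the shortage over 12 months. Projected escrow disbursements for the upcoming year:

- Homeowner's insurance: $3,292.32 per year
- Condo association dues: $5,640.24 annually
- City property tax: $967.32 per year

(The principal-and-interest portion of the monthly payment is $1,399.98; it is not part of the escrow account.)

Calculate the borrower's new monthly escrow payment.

Homeowner's insurance: $3,292.32 per year
Condo association dues: $5,640.24 per year
City property tax: $967.32 per year
Total per year = $9,899.88
Monthly = $9,899.88 ÷ 12 = $824.99
Shortage spread = $917.28 ÷ 12 = $76.44/mo
New monthly escrow = $824.99 + $76.44 = $901.43

$901.43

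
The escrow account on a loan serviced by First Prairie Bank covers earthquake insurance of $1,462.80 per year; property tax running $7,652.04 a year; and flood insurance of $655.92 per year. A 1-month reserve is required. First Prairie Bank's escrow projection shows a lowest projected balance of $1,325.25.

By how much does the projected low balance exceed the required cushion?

Earthquake insurance: $1,462.80/yr
Property tax: $7,652.04/yr
Flood insurance: $655.92/yr
Combined annual = $1,462.80 + $7,652.04 + $655.92 = $9,770.76
Per month = $9,770.76 ÷ 12 = $814.23
Required cushion = 1 × $814.23 = $814.23
Excess over cushion: $1,325.25 − $814.23 = $511.02

$511.02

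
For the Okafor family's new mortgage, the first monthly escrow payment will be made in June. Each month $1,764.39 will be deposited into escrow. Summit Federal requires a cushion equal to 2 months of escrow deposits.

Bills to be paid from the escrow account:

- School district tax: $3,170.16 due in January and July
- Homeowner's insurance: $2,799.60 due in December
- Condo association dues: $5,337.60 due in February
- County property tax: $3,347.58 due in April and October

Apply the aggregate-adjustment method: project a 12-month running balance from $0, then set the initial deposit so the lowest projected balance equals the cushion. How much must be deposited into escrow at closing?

Cushion = 2 × $1,764.39 = $3,528.78
Trial balance (start $0, +$1,764.39 each month, − disbursements):
  Jun: +$1,764.39 → $1,764.39
  Jul: +$1,764.39 − $3,170.16 → $358.62
  Aug: +$1,764.39 → $2,123.01
  Sep: +$1,764.39 → $3,887.40
  Oct: +$1,764.39 − $3,347.58 → $2,304.21
  Nov: +$1,764.39 → $4,068.60
  Dec: +$1,764.39 − $2,799.60 → $3,033.39
  Jan: +$1,764.39 − $3,170.16 → $1,627.62
  Feb: +$1,764.39 − $5,337.60 → -$1,945.59
  Mar: +$1,764.39 → -$181.20
  Apr: +$1,764.39 − $3,347.58 → -$1,764.39
  May: +$1,764.39 → $0.00
Lowest trial balance = -$1,945.59 (Feb)
Initial deposit = cushion − low point = $3,528.78 − (-$1,945.59) = $5,474.37

$5,474.37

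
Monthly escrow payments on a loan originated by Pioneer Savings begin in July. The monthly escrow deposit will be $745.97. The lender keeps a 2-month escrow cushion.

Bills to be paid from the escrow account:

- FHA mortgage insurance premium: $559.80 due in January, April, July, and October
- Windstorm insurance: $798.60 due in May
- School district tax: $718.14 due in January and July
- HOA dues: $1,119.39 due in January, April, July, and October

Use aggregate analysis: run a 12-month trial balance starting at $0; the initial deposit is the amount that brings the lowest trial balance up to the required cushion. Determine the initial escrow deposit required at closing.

$3,143.30

Cushion = 2 × $745.97 = $1,491.94
Trial balance (start $0, +$745.97 each month, − disbursements):
  Jul: +$745.97 − $2,397.33 → -$1,651.36
  Aug: +$745.97 → -$905.39
  Sep: +$745.97 → -$159.42
  Oct: +$745.97 − $1,679.19 → -$1,092.64
  Nov: +$745.97 → -$346.67
  Dec: +$745.97 → $399.30
  Jan: +$745.97 − $2,397.33 → -$1,252.06
  Feb: +$745.97 → -$506.09
  Mar: +$745.97 → $239.88
  Apr: +$745.97 − $1,679.19 → -$693.34
  May: +$745.97 − $798.60 → -$745.97
  Jun: +$745.97 → $0.00
Lowest trial balance = -$1,651.36 (Jul)
Initial deposit = cushion − low point = $1,491.94 − (-$1,651.36) = $3,143.30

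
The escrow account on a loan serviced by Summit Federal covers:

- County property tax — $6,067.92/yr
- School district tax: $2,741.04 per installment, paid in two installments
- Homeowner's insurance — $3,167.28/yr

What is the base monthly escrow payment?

$1,226.44

County property tax — $6,067.92 per year
School district tax — $2,741.04 × 2 = $5,482.08 per year
Homeowner's insurance — $3,167.28 per year
Combined annual = $6,067.92 + $5,482.08 + $3,167.28 = $14,717.28
Base monthly escrow = $14,717.28 ÷ 12 = $1,226.44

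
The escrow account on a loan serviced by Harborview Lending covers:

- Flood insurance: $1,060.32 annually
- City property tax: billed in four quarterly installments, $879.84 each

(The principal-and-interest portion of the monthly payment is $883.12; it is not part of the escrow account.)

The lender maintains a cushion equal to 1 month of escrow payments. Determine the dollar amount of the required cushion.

Flood insurance — $1,060.32
City property tax — $879.84 × 4 = $3,519.36
Total annual escrow = $4,579.68
Base monthly escrow = $4,579.68 / 12 = $381.64
Required cushion = 1 × $381.64 = $381.64

$381.64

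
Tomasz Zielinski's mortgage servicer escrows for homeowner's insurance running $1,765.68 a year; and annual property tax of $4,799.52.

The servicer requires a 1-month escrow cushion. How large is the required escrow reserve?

Homeowner's insurance: $1,765.68/yr
Property tax: $4,799.52/yr
Combined annual = $1,765.68 + $4,799.52 = $6,565.20
Base monthly escrow = $6,565.20 ÷ 12 = $547.10
Reserve = 1 × $547.10 = $547.10

$547.10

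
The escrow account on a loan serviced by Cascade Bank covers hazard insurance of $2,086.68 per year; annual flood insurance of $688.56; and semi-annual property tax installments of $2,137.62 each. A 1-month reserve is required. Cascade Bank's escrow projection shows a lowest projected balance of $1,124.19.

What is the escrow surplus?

$536.65

Hazard insurance = $2,086.68
Flood insurance = $688.56
Property tax = $2,137.62 × 2 = $4,275.24
Yearly total = $2,086.68 + $688.56 + $4,275.24 = $7,050.48
Monthly escrow = $7,050.48 ÷ 12 = $587.54
Required cushion = 1 × $587.54 = $587.54
Excess over cushion: $1,124.19 − $587.54 = $536.65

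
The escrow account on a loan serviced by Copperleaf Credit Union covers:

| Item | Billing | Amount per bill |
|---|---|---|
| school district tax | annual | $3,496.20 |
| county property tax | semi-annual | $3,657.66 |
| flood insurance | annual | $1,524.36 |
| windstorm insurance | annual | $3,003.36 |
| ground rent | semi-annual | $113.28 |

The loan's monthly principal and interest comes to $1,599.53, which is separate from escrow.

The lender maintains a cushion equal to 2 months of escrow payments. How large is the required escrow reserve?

School district tax — $3,496.20/yr
County property tax — $3,657.66 × 2 = $7,315.32/yr
Flood insurance — $1,524.36/yr
Windstorm insurance — $3,003.36/yr
Ground rent — $113.28 × 2 = $226.56/yr
Total annual escrow = $3,496.20 + $7,315.32 + $1,524.36 + $3,003.36 + $226.56 = $15,565.80
Base monthly escrow = $15,565.80 ÷ 12 = $1,297.15
Cushion = 2 × $1,297.15 = $2,594.30

$2,594.30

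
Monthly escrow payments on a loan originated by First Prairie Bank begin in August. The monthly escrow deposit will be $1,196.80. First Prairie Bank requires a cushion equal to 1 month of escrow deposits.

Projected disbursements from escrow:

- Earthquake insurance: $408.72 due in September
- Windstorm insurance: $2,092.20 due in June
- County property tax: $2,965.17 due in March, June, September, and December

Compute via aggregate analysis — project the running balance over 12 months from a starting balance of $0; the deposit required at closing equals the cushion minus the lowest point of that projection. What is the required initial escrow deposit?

$2,393.60

Cushion = 1 × $1,196.80 = $1,196.80
Trial balance (start $0, +$1,196.80 each month, − disbursements):
  Aug: +$1,196.80 → $1,196.80
  Sep: +$1,196.80 − $3,373.89 → -$980.29
  Oct: +$1,196.80 → $216.51
  Nov: +$1,196.80 → $1,413.31
  Dec: +$1,196.80 − $2,965.17 → -$355.06
  Jan: +$1,196.80 → $841.74
  Feb: +$1,196.80 → $2,038.54
  Mar: +$1,196.80 − $2,965.17 → $270.17
  Apr: +$1,196.80 → $1,466.97
  May: +$1,196.80 → $2,663.77
  Jun: +$1,196.80 − $5,057.37 → -$1,196.80
  Jul: +$1,196.80 → $0.00
Lowest trial balance = -$1,196.80 (Jun)
Initial deposit = cushion − low point = $1,196.80 − (-$1,196.80) = $2,393.60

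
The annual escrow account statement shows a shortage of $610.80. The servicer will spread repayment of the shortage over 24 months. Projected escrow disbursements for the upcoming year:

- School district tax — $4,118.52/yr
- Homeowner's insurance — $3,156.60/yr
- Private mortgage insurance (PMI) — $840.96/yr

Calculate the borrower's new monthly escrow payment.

$701.79

School district tax = $4,118.52 annually
Homeowner's insurance = $3,156.60 annually
Private mortgage insurance (PMI) = $840.96 annually
Total annual escrow = $8,116.08
Monthly = $8,116.08 / 12 = $676.34
Shortage spread = $610.80 / 24 = $25.45/mo
New monthly escrow = $676.34 + $25.45 = $701.79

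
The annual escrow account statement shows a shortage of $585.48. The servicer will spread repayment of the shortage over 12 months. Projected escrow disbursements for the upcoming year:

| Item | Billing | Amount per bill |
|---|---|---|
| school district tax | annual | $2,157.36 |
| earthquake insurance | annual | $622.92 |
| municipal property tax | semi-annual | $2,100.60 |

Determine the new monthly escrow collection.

School district tax — $2,157.36 per year
Earthquake insurance — $622.92 per year
Municipal property tax — $2,100.60 × 2 = $4,201.20 per year
Total per year = $2,157.36 + $622.92 + $4,201.20 = $6,981.48
Base monthly escrow = $6,981.48 / 12 = $581.79
Shortage per month = $585.48 ÷ 12 = $48.79
Adjusted monthly = $581.79 + $48.79 = $630.58

$630.58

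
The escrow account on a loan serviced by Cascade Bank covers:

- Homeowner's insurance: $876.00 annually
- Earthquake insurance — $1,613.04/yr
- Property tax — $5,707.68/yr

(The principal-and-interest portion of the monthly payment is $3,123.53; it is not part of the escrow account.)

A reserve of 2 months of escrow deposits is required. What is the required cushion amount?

$1,366.12

Homeowner's insurance: $876.00 per year
Earthquake insurance: $1,613.04 per year
Property tax: $5,707.68 per year
Combined annual = $876.00 + $1,613.04 + $5,707.68 = $8,196.72
Base monthly escrow = $8,196.72 / 12 = $683.06
Required cushion = 2 × $683.06 = $1,366.12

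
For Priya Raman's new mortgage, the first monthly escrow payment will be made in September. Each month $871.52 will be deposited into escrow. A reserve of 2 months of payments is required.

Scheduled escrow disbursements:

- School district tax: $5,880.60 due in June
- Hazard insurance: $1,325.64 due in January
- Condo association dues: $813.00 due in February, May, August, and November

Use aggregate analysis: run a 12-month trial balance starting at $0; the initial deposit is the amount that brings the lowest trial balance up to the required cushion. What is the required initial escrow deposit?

$2,673.08

Cushion = 2 × $871.52 = $1,743.04
Trial balance (start $0, +$871.52 each month, − disbursements):
  Sep: +$871.52 → $871.52
  Oct: +$871.52 → $1,743.04
  Nov: +$871.52 − $813.00 → $1,801.56
  Dec: +$871.52 → $2,673.08
  Jan: +$871.52 − $1,325.64 → $2,218.96
  Feb: +$871.52 − $813.00 → $2,277.48
  Mar: +$871.52 → $3,149.00
  Apr: +$871.52 → $4,020.52
  May: +$871.52 − $813.00 → $4,079.04
  Jun: +$871.52 − $5,880.60 → -$930.04
  Jul: +$871.52 → -$58.52
  Aug: +$871.52 − $813.00 → $0.00
Lowest trial balance = -$930.04 (Jun)
Initial deposit = cushion − low point = $1,743.04 − (-$930.04) = $2,673.08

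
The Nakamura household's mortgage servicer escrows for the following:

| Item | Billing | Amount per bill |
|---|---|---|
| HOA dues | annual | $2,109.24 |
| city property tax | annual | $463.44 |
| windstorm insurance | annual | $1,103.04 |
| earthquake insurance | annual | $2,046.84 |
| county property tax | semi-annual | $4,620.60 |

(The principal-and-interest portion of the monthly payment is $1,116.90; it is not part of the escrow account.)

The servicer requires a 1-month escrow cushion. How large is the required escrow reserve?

HOA dues: $2,109.24 per year
City property tax: $463.44 per year
Windstorm insurance: $1,103.04 per year
Earthquake insurance: $2,046.84 per year
County property tax: $4,620.60 × 2 = $9,241.20 per year
Annual escrow total = $2,109.24 + $463.44 + $1,103.04 + $2,046.84 + $9,241.20 = $14,963.76
Base monthly escrow = $14,963.76 ÷ 12 = $1,246.98
Reserve = 1 × $1,246.98 = $1,246.98

$1,246.98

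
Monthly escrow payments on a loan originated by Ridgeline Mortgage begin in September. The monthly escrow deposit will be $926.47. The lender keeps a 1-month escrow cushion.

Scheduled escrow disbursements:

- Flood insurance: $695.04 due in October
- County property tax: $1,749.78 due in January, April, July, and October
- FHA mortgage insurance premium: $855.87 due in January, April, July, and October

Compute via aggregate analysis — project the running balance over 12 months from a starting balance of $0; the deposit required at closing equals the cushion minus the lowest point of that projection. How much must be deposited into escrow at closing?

Cushion = 1 × $926.47 = $926.47
Trial balance (start $0, +$926.47 each month, − disbursements):
  Sep: +$926.47 → $926.47
  Oct: +$926.47 − $3,300.69 → -$1,447.75
  Nov: +$926.47 → -$521.28
  Dec: +$926.47 → $405.19
  Jan: +$926.47 − $2,605.65 → -$1,273.99
  Feb: +$926.47 → -$347.52
  Mar: +$926.47 → $578.95
  Apr: +$926.47 − $2,605.65 → -$1,100.23
  May: +$926.47 → -$173.76
  Jun: +$926.47 → $752.71
  Jul: +$926.47 − $2,605.65 → -$926.47
  Aug: +$926.47 → $0.00
Lowest trial balance = -$1,447.75 (Oct)
Initial deposit = cushion − low point = $926.47 − (-$1,447.75) = $2,374.22

$2,374.22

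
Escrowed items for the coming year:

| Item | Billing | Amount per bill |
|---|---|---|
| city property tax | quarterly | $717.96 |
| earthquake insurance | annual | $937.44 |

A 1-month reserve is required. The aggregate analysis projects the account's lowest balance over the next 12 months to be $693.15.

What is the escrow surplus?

$375.71

City property tax = $717.96 × 4 = $2,871.84
Earthquake insurance = $937.44
Annual escrow total = $3,809.28
Per month = $3,809.28 / 12 = $317.44
Cushion = 1 × $317.44 = $317.44
Surplus = $693.15 − $317.44 = $375.71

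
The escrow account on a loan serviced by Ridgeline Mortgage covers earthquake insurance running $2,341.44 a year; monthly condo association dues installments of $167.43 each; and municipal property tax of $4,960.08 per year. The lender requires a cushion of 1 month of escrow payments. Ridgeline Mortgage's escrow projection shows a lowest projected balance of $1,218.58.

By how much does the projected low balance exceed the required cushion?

Earthquake insurance: $2,341.44
Condo association dues: $167.43 × 12 = $2,009.16
Municipal property tax: $4,960.08
Annual escrow total = $2,341.44 + $2,009.16 + $4,960.08 = $9,310.68
Monthly escrow = $9,310.68 ÷ 12 = $775.89
Cushion = 1 × $775.89 = $775.89
Surplus = $1,218.58 − $775.89 = $442.69

$442.69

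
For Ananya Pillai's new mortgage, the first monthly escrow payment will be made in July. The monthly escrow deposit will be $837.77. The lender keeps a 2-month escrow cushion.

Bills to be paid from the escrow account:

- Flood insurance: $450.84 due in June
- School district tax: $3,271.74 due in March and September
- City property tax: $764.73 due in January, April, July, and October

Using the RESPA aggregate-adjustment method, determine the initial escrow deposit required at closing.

Cushion = 2 × $837.77 = $1,675.54
Trial balance (start $0, +$837.77 each month, − disbursements):
  Jul: +$837.77 − $764.73 → $73.04
  Aug: +$837.77 → $910.81
  Sep: +$837.77 − $3,271.74 → -$1,523.16
  Oct: +$837.77 − $764.73 → -$1,450.12
  Nov: +$837.77 → -$612.35
  Dec: +$837.77 → $225.42
  Jan: +$837.77 − $764.73 → $298.46
  Feb: +$837.77 → $1,136.23
  Mar: +$837.77 − $3,271.74 → -$1,297.74
  Apr: +$837.77 − $764.73 → -$1,224.70
  May: +$837.77 → -$386.93
  Jun: +$837.77 − $450.84 → $0.00
Lowest trial balance = -$1,523.16 (Sep)
Initial deposit = cushion − low point = $1,675.54 − (-$1,523.16) = $3,198.70

$3,198.70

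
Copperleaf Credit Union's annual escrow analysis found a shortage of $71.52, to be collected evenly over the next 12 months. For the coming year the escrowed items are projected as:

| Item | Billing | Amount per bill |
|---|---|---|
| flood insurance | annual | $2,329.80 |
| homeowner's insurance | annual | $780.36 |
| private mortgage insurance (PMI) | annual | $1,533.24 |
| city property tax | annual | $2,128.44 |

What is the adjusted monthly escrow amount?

$570.28

Flood insurance — $2,329.80 per year
Homeowner's insurance — $780.36 per year
Private mortgage insurance (PMI) — $1,533.24 per year
City property tax — $2,128.44 per year
Total per year = $2,329.80 + $780.36 + $1,533.24 + $2,128.44 = $6,771.84
Monthly = $6,771.84 ÷ 12 = $564.32
Monthly shortage recovery: $71.52 ÷ 12 = $5.96
New monthly escrow = $564.32 + $5.96 = $570.28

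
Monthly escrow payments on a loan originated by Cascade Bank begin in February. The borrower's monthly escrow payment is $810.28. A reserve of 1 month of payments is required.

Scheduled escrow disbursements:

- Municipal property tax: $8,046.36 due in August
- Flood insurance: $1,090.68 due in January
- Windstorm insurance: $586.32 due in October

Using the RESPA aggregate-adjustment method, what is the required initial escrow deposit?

Cushion = 1 × $810.28 = $810.28
Trial balance (start $0, +$810.28 each month, − disbursements):
  Feb: +$810.28 → $810.28
  Mar: +$810.28 → $1,620.56
  Apr: +$810.28 → $2,430.84
  May: +$810.28 → $3,241.12
  Jun: +$810.28 → $4,051.40
  Jul: +$810.28 → $4,861.68
  Aug: +$810.28 − $8,046.36 → -$2,374.40
  Sep: +$810.28 → -$1,564.12
  Oct: +$810.28 − $586.32 → -$1,340.16
  Nov: +$810.28 → -$529.88
  Dec: +$810.28 → $280.40
  Jan: +$810.28 − $1,090.68 → $0.00
Lowest trial balance = -$2,374.40 (Aug)
Initial deposit = cushion − low point = $810.28 − (-$2,374.40) = $3,184.68

$3,184.68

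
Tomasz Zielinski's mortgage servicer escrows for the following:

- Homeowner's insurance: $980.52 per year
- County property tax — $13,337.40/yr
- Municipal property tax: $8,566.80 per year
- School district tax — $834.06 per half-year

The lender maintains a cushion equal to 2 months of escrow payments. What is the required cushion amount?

$4,092.14

Homeowner's insurance: $980.52 annually
County property tax: $13,337.40 annually
Municipal property tax: $8,566.80 annually
School district tax: $834.06 × 2 = $1,668.12 annually
Total annual escrow = $980.52 + $13,337.40 + $8,566.80 + $1,668.12 = $24,552.84
Base monthly escrow = $24,552.84 ÷ 12 = $2,046.07
Reserve = 2 × $2,046.07 = $4,092.14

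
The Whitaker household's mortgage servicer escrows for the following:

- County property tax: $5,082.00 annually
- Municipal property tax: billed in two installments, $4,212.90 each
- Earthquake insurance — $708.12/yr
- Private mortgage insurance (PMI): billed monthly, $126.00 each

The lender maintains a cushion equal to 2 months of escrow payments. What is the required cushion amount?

$2,621.32

County property tax = $5,082.00 per year
Municipal property tax = $4,212.90 × 2 = $8,425.80 per year
Earthquake insurance = $708.12 per year
Private mortgage insurance (PMI) = $126.00 × 12 = $1,512.00 per year
Yearly total = $5,082.00 + $8,425.80 + $708.12 + $1,512.00 = $15,727.92
Per month = $15,727.92 ÷ 12 = $1,310.66
Required cushion = 2 × $1,310.66 = $2,621.32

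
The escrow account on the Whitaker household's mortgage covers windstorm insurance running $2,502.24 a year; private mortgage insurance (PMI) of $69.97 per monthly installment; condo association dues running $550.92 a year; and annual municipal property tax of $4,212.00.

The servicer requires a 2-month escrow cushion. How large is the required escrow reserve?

$1,350.80

Windstorm insurance: $2,502.24/yr
Private mortgage insurance (PMI): $69.97 × 12 = $839.64/yr
Condo association dues: $550.92/yr
Municipal property tax: $4,212.00/yr
Combined annual = $8,104.80
Monthly escrow = $8,104.80 / 12 = $675.40
Required cushion = 2 × $675.40 = $1,350.80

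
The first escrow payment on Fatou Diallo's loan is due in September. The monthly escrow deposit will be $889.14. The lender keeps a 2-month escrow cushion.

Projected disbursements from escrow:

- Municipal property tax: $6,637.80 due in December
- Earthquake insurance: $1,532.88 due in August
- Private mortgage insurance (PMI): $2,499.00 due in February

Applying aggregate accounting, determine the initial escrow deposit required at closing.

Cushion = 2 × $889.14 = $1,778.28
Trial balance (start $0, +$889.14 each month, − disbursements):
  Sep: +$889.14 → $889.14
  Oct: +$889.14 → $1,778.28
  Nov: +$889.14 → $2,667.42
  Dec: +$889.14 − $6,637.80 → -$3,081.24
  Jan: +$889.14 → -$2,192.10
  Feb: +$889.14 − $2,499.00 → -$3,801.96
  Mar: +$889.14 → -$2,912.82
  Apr: +$889.14 → -$2,023.68
  May: +$889.14 → -$1,134.54
  Jun: +$889.14 → -$245.40
  Jul: +$889.14 → $643.74
  Aug: +$889.14 − $1,532.88 → $0.00
Lowest trial balance = -$3,801.96 (Feb)
Initial deposit = cushion − low point = $1,778.28 − (-$3,801.96) = $5,580.24

$5,580.24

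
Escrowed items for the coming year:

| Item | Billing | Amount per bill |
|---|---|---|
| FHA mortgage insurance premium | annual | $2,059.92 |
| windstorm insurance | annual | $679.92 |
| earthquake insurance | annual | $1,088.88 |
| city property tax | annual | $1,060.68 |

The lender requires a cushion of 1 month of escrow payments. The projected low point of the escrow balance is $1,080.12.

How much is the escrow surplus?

FHA mortgage insurance premium — $2,059.92 per year
Windstorm insurance — $679.92 per year
Earthquake insurance — $1,088.88 per year
City property tax — $1,060.68 per year
Yearly total = $2,059.92 + $679.92 + $1,088.88 + $1,060.68 = $4,889.40
Base monthly escrow = $4,889.40 ÷ 12 = $407.45
Cushion = 1 × $407.45 = $407.45
Surplus = $1,080.12 − $407.45 = $672.67

$672.67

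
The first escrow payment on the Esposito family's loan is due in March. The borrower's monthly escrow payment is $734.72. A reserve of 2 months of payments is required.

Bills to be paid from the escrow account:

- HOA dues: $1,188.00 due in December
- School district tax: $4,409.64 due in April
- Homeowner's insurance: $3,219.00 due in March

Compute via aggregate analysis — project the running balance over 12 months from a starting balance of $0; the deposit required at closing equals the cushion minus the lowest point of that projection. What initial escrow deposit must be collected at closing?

Cushion = 2 × $734.72 = $1,469.44
Trial balance (start $0, +$734.72 each month, − disbursements):
  Mar: +$734.72 − $3,219.00 → -$2,484.28
  Apr: +$734.72 − $4,409.64 → -$6,159.20
  May: +$734.72 → -$5,424.48
  Jun: +$734.72 → -$4,689.76
  Jul: +$734.72 → -$3,955.04
  Aug: +$734.72 → -$3,220.32
  Sep: +$734.72 → -$2,485.60
  Oct: +$734.72 → -$1,750.88
  Nov: +$734.72 → -$1,016.16
  Dec: +$734.72 − $1,188.00 → -$1,469.44
  Jan: +$734.72 → -$734.72
  Feb: +$734.72 → $0.00
Lowest trial balance = -$6,159.20 (Apr)
Initial deposit = cushion − low point = $1,469.44 − (-$6,159.20) = $7,628.64

$7,628.64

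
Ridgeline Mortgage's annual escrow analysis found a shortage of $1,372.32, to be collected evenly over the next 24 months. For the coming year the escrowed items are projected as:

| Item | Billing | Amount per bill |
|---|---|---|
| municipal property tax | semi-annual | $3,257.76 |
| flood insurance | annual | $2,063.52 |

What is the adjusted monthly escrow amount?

$772.10

Municipal property tax = $3,257.76 × 2 = $6,515.52 per year
Flood insurance = $2,063.52 per year
Combined annual = $8,579.04
Monthly = $8,579.04 / 12 = $714.92
Monthly shortage recovery: $1,372.32 / 24 = $57.18
New monthly escrow = $714.92 + $57.18 = $772.10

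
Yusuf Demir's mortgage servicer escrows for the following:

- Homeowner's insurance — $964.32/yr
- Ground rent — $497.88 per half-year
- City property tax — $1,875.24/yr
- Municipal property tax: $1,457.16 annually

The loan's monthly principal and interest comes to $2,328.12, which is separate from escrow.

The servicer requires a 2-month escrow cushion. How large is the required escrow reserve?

$882.08

Homeowner's insurance: $964.32 annually
Ground rent: $497.88 × 2 = $995.76 annually
City property tax: $1,875.24 annually
Municipal property tax: $1,457.16 annually
Yearly total = $964.32 + $995.76 + $1,875.24 + $1,457.16 = $5,292.48
Monthly escrow = $5,292.48 / 12 = $441.04
Cushion = 2 × $441.04 = $882.08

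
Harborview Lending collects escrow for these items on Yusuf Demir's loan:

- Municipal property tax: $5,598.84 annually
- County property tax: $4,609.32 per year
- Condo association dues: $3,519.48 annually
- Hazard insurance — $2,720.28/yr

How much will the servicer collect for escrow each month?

$1,370.66

Municipal property tax — $5,598.84 per year
County property tax — $4,609.32 per year
Condo association dues — $3,519.48 per year
Hazard insurance — $2,720.28 per year
Total annual escrow = $16,447.92
Monthly escrow = $16,447.92 / 12 = $1,370.66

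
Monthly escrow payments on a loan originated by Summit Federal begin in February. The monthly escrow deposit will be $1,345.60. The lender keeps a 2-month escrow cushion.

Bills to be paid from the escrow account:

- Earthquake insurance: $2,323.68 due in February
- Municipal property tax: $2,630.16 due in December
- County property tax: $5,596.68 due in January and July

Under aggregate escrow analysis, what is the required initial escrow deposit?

Cushion = 2 × $1,345.60 = $2,691.20
Trial balance (start $0, +$1,345.60 each month, − disbursements):
  Feb: +$1,345.60 − $2,323.68 → -$978.08
  Mar: +$1,345.60 → $367.52
  Apr: +$1,345.60 → $1,713.12
  May: +$1,345.60 → $3,058.72
  Jun: +$1,345.60 → $4,404.32
  Jul: +$1,345.60 − $5,596.68 → $153.24
  Aug: +$1,345.60 → $1,498.84
  Sep: +$1,345.60 → $2,844.44
  Oct: +$1,345.60 → $4,190.04
  Nov: +$1,345.60 → $5,535.64
  Dec: +$1,345.60 − $2,630.16 → $4,251.08
  Jan: +$1,345.60 − $5,596.68 → $0.00
Lowest trial balance = -$978.08 (Feb)
Initial deposit = cushion − low point = $2,691.20 − (-$978.08) = $3,669.28

$3,669.28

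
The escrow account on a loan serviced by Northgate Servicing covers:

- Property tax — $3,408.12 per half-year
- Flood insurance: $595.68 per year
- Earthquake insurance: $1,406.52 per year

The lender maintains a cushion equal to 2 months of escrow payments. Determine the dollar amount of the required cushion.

$1,469.74

Property tax: $3,408.12 × 2 = $6,816.24
Flood insurance: $595.68
Earthquake insurance: $1,406.52
Annual escrow total = $6,816.24 + $595.68 + $1,406.52 = $8,818.44
Per month = $8,818.44 / 12 = $734.87
Required cushion = 2 × $734.87 = $1,469.74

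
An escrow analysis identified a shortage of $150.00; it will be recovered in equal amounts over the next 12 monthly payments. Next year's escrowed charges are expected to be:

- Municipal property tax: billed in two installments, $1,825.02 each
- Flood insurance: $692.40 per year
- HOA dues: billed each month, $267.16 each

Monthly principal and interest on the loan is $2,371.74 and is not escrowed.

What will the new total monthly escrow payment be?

$641.53

Municipal property tax — $1,825.02 × 2 = $3,650.04 per year
Flood insurance — $692.40 per year
HOA dues — $267.16 × 12 = $3,205.92 per year
Yearly total = $7,548.36
Base monthly escrow = $7,548.36 / 12 = $629.03
Monthly shortage recovery: $150.00 ÷ 12 = $12.50
Adjusted monthly = $629.03 + $12.50 = $641.53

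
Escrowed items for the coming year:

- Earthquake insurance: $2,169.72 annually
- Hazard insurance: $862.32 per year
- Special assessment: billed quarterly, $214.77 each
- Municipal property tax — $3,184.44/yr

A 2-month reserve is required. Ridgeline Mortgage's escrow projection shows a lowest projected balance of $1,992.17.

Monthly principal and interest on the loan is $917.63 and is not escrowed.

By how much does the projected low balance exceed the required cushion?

Earthquake insurance: $2,169.72
Hazard insurance: $862.32
Special assessment: $214.77 × 4 = $859.08
Municipal property tax: $3,184.44
Yearly total = $2,169.72 + $862.32 + $859.08 + $3,184.44 = $7,075.56
Monthly escrow = $7,075.56 / 12 = $589.63
Required reserve = 2 × $589.63 = $1,179.26
Excess over cushion: $1,992.17 − $1,179.26 = $812.91

$812.91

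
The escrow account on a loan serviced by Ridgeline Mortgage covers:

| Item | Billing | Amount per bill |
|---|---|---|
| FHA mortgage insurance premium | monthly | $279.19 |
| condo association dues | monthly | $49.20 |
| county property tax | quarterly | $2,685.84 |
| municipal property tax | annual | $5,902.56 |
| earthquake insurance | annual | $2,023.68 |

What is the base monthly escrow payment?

FHA mortgage insurance premium — $279.19 × 12 = $3,350.28 per year
Condo association dues — $49.20 × 12 = $590.40 per year
County property tax — $2,685.84 × 4 = $10,743.36 per year
Municipal property tax — $5,902.56 per year
Earthquake insurance — $2,023.68 per year
Total per year = $3,350.28 + $590.40 + $10,743.36 + $5,902.56 + $2,023.68 = $22,610.28
Monthly = $22,610.28 / 12 = $1,884.19

$1,884.19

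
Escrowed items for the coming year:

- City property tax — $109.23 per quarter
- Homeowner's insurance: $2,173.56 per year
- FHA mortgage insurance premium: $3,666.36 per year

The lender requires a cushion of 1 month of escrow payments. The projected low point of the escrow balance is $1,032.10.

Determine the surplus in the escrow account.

$509.03

City property tax = $109.23 × 4 = $436.92 per year
Homeowner's insurance = $2,173.56 per year
FHA mortgage insurance premium = $3,666.36 per year
Combined annual = $436.92 + $2,173.56 + $3,666.36 = $6,276.84
Per month = $6,276.84 ÷ 12 = $523.07
Cushion = 1 × $523.07 = $523.07
Excess over cushion: $1,032.10 − $523.07 = $509.03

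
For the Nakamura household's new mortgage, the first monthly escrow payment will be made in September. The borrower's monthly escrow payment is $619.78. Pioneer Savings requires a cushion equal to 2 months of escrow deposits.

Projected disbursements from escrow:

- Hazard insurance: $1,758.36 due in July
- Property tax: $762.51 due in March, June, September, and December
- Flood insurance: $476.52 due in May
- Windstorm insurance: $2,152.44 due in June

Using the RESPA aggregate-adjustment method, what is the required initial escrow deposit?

Cushion = 2 × $619.78 = $1,239.56
Trial balance (start $0, +$619.78 each month, − disbursements):
  Sep: +$619.78 − $762.51 → -$142.73
  Oct: +$619.78 → $477.05
  Nov: +$619.78 → $1,096.83
  Dec: +$619.78 − $762.51 → $954.10
  Jan: +$619.78 → $1,573.88
  Feb: +$619.78 → $2,193.66
  Mar: +$619.78 − $762.51 → $2,050.93
  Apr: +$619.78 → $2,670.71
  May: +$619.78 − $476.52 → $2,813.97
  Jun: +$619.78 − $2,914.95 → $518.80
  Jul: +$619.78 − $1,758.36 → -$619.78
  Aug: +$619.78 → $0.00
Lowest trial balance = -$619.78 (Jul)
Initial deposit = cushion − low point = $1,239.56 − (-$619.78) = $1,859.34

$1,859.34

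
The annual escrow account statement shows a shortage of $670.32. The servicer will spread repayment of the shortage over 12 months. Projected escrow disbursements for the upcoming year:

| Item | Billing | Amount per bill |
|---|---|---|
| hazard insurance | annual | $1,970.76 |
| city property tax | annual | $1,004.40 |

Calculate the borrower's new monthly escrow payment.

$303.79

Hazard insurance: $1,970.76
City property tax: $1,004.40
Yearly total = $1,970.76 + $1,004.40 = $2,975.16
Monthly = $2,975.16 ÷ 12 = $247.93
Monthly shortage recovery: $670.32 / 12 = $55.86
Adjusted monthly = $247.93 + $55.86 = $303.79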